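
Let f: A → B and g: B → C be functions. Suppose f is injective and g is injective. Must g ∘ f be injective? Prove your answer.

Suppose (g ∘ f)(s) = (g ∘ f)(t), i.e. g(f(s)) = g(f(t)).
Since g is injective, f(s) = f(t). Since f is injective, s = t. Hence g ∘ f is injective.

injective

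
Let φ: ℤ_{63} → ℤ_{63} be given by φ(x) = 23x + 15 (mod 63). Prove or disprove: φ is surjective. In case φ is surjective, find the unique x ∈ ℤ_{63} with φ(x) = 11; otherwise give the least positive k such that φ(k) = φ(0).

19

Since gcd(23, 63) = 1, 23 is invertible modulo 63. Euclid's algorithm: 63 = 2·23 + 17, 23 = 1·17 + 6, 17 = 2·6 + 5, 6 = 1·5 + 1; back-substituting gives 1 = 11·23 − 4·63, so 23⁻¹ ≡ 11 (mod 63).
For any y ∈ ℤ_{63}, x = 11(y − 15) mod 63 satisfies φ(x) = 23·11(y − 15) + 15 ≡ y (since 23·11 ≡ 1 mod 63). So every y has a preimage.
So φ is surjective.
Since φ is surjective, we find φ⁻¹(11): we need 23x ≡ 11 − 15 ≡ 59 (mod 63). Using 23⁻¹ = 11: x ≡ 11·59 = 649 = 10·63 + 19, so x = 19.
Check: φ(19) = 23·19 + 15 = 452 = 7·63 + 11 ≡ 11 (mod 63).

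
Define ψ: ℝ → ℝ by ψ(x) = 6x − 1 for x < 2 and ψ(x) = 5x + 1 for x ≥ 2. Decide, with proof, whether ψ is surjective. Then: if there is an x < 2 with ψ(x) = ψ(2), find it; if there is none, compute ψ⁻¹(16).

Both pieces are strictly increasing (slopes 6 and 5), so each is injective on its own interval.
The left piece maps (−∞, 2) onto (−∞, 11); the right piece maps [2, ∞) onto [11, ∞).
These images together cover ℝ, so ψ is surjective.
Because the two images are disjoint, no x < 2 has ψ(x) = ψ(2), so we compute ψ⁻¹(16): 16 lies in [11, ∞), so solve 5x + 1 = 16: x = (16 − 1)/5 = 3.

3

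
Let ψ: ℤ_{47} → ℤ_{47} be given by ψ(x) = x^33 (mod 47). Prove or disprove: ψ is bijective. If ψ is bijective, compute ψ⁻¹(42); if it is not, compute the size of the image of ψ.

36

Since 47 is prime, the nonzero elements of ℤ_{47} form a cyclic group of order 46.
As gcd(33, 46) = 1, raising to the 33rd power is a bijection on this group: if s^33 ≡ t^33 then (st^{−1})^33 = 1, and the only element of order dividing gcd(33, 46) = 1 is 1, so s = t.
With ψ(0) = 0 this makes ψ injective on all of ℤ_{47}, hence bijective (finite equal-size domain and codomain). In particular ψ is bijective.
Since ψ is bijective, we find the preimage of 42. The inverse of x ↦ x^33 on (ℤ_{47})^× is x ↦ x^7, because 33·7 = 231 = 5·46 + 1 ≡ 1 (mod 46) and x^{46} = 1 for x ≠ 0 (Fermat). So ψ⁻¹(42) = 42^7 mod 47.
Repeated squaring mod 47: 42^1 ≡ 42, 42^2 ≡ 42² = 1764 ≡ 25, 42^4 ≡ 25² = 625 ≡ 14. Since 7 = 4 + 2 + 1, 42^7 ≡ 14·25·42: 14·25 = 350 ≡ 21, then 21·42 = 882 ≡ 36. So 42^7 ≡ 36 (mod 47).
Hence ψ⁻¹(42) = 36.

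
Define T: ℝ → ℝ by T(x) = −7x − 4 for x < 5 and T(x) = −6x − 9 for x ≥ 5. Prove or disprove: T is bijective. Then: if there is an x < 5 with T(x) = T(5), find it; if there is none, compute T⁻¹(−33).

29/7

Both pieces are strictly decreasing (slopes −7 and −6), so each is injective on its own interval.
The left piece maps (−∞, 5) onto (−39, ∞); the right piece maps [5, ∞) onto (−∞, −39].
Since −39 = −39, the images partition ℝ: T is injective and surjective, hence bijective.
Because the two images are disjoint, no x < 5 has T(x) = T(5), so we compute T⁻¹(−33): −33 lies in (−39, ∞), so solve −7x − 4 = −33: x = (−33 + 4)/(−7) = 29/7.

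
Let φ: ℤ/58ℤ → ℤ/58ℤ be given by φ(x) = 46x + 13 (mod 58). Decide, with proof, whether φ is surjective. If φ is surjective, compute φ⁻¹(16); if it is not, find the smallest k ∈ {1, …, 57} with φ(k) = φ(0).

29

By definition, surjectivity means every element of the codomain has a preimage under φ.
Since gcd(46, 58) = 2, we have 46x ≡ 0 (mod 2) for all x, so φ(x) ≡ 1 (mod 2).
But 0 ≢ 1 (mod 2), so 0 ∈ ℤ/58ℤ has no preimage. Hence φ is not surjective.
Since φ is not surjective, we find the least positive k with φ(k) = φ(0): this means 46k ≡ 0 (mod 58), i.e. 58 ∣ 46k. Since gcd(46, 58) = 2, dividing through by 2 this holds exactly when 29 ∣ 23k, and as gcd(23, 29) = 1, exactly when 29 ∣ k.
The smallest positive such k is 29.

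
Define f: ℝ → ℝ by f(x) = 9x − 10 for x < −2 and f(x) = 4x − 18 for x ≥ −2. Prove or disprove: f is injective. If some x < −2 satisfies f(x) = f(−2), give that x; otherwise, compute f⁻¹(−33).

-23/9

Both pieces are strictly increasing (slopes 9 and 4), so each is injective on its own interval.
The left piece maps (−∞, −2) onto (−∞, −28); the right piece maps [−2, ∞) onto [−26, ∞).
These images are disjoint, so no value is attained by both pieces. Therefore f is injective.
Because the two images are disjoint, no x < −2 has f(x) = f(−2), so we compute f⁻¹(−33): −33 lies in (−∞, −28), so solve 9x − 10 = −33: x = (−33 + 10)/9 = −23/9.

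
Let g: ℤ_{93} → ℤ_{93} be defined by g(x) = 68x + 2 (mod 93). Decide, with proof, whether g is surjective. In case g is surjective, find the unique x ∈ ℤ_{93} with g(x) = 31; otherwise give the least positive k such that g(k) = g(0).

10

Since gcd(68, 93) = 1, 68 is invertible modulo 93. Euclid's algorithm: 93 = 1·68 + 25, 68 = 2·25 + 18, 25 = 1·18 + 7, 18 = 2·7 + 4, 7 = 1·4 + 3, 4 = 1·3 + 1; back-substituting gives 1 = 26·68 − 19·93, so 68⁻¹ ≡ 26 (mod 93).
For any y ∈ ℤ_{93}, x = 26(y − 2) mod 93 satisfies g(x) = 68·26(y − 2) + 2 ≡ y (since 68·26 ≡ 1 mod 93). So every y has a preimage.
So g is surjective.
Since g is surjective, we compute g⁻¹(31): solve 68x + 2 ≡ 31 (mod 93), i.e. 68x ≡ 29 (mod 93).
Multiplying by 68⁻¹ = 26 gives x ≡ 26·29 = 754 = 8·93 + 10 ≡ 10 (mod 93).
Check: g(10) = 68·10 + 2 = 682 = 7·93 + 31 ≡ 31 (mod 93).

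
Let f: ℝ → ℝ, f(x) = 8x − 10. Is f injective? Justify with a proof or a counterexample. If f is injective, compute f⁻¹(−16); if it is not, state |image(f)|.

-3/4

Suppose f(x_1) = f(x_2). Then 8x_1 − 10 = 8x_2 − 10, hence 8x_1 = 8x_2, thus x_1 = x_2.
So f is injective.
Since f is injective, we compute f⁻¹(−16) = (−16 + 10)/8 = −3/4.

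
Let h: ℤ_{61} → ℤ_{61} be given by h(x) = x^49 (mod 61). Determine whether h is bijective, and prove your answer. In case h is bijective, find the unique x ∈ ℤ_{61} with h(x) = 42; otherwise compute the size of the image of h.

Since 61 is prime, the nonzero elements of ℤ_{61} form a cyclic group of order 60.
As gcd(49, 60) = 1, raising to the 49th power is a bijection on this group: if a^49 ≡ b^49 then (ab^{−1})^49 = 1, and the only element of order dividing gcd(49, 60) = 1 is 1, so a = b.
With h(0) = 0 this makes h injective on all of ℤ_{61}, hence bijective (finite equal-size domain and codomain). In particular h is bijective.
Since h is bijective, we find the preimage of 42. The inverse of x ↦ x^49 on (ℤ_{61})^× is x ↦ x^49, because 49·49 = 2401 = 40·60 + 1 ≡ 1 (mod 60) and x^{60} = 1 for x ≠ 0 (Fermat). So h⁻¹(42) = 42^49 mod 61.
Repeated squaring mod 61: 42^1 ≡ 42, 42^2 ≡ 42² = 1764 ≡ 56, 42^4 ≡ 56² = 3136 ≡ 25, 42^8 ≡ 25² = 625 ≡ 15, 42^16 ≡ 15² = 225 ≡ 42, 42^32 ≡ 42² = 1764 ≡ 56. Since 49 = 32 + 16 + 1, 42^49 ≡ 56·42·42: 56·42 = 2352 ≡ 34, then 34·42 = 1428 ≡ 25. So 42^49 ≡ 25 (mod 61).
Hence h⁻¹(42) = 25.

25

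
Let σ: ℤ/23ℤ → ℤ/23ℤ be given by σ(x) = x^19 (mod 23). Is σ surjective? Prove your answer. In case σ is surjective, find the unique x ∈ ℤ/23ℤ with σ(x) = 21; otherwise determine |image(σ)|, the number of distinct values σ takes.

10

Since 23 is prime, the nonzero elements of ℤ/23ℤ form a cyclic group of order 22.
As gcd(19, 22) = 1, raising to the 19th power is a bijection on this group: if x_1^19 ≡ x_2^19 then (x_1x_2^{−1})^19 = 1, and the only element of order dividing gcd(19, 22) = 1 is 1, so x_1 = x_2.
With σ(0) = 0 this makes σ injective on all of ℤ/23ℤ, hence bijective (finite equal-size domain and codomain). In particular σ is surjective.
Since σ is surjective, we find the preimage of 21. The inverse of x ↦ x^19 on (ℤ/23ℤ)^× is x ↦ x^7, because 19·7 = 133 = 6·22 + 1 ≡ 1 (mod 22) and x^{22} = 1 for x ≠ 0 (Fermat). So σ⁻¹(21) = 21^7 mod 23.
Repeated squaring mod 23: 21^1 ≡ 21, 21^2 ≡ 21² = 441 ≡ 4, 21^4 ≡ 4² = 16. Since 7 = 4 + 2 + 1, 21^7 ≡ 16·4·21: 16·4 = 64 ≡ 18, then 18·21 = 378 ≡ 10. So 21^7 ≡ 10 (mod 23).
Hence σ⁻¹(21) = 10.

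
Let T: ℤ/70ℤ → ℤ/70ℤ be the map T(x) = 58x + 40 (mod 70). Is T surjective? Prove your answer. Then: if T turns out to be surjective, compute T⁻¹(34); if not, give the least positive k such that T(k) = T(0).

Since gcd(58, 70) = 2, we have 58x ≡ 0 (mod 2) for all x, so T(x) ≡ 0 (mod 2).
But 1 ≢ 0 (mod 2), so 1 ∈ ℤ/70ℤ has no preimage. Therefore T is not surjective.
Since T is not surjective, we find the least positive k with T(k) = T(0): this means 58k ≡ 0 (mod 70), i.e. 70 ∣ 58k. Since gcd(58, 70) = 2, dividing through by 2 this holds exactly when 35 ∣ 29k, and as gcd(29, 35) = 1, exactly when 35 ∣ k.
The smallest positive such k is 35.

35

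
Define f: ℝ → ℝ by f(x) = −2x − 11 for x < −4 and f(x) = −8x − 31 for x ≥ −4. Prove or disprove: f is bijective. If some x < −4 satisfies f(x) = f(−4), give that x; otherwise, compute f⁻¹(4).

Both pieces are strictly decreasing (slopes −2 and −8), so each is injective on its own interval.
The left piece maps (−∞, −4) onto (−3, ∞); the right piece maps [−4, ∞) onto (−∞, 1].
These images overlap. In particular f(−4) = 1 (right piece), and solving −2x − 11 = 1 on the left piece gives x = −6 < −4.
So f(−6) = f(−4) with −6 ≠ −4, and f is not injective, hence not bijective. This x = −6 is the requested value below −4.

-6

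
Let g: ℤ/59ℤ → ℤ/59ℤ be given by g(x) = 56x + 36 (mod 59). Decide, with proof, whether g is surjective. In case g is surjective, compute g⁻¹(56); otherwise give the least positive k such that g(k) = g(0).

13

Since gcd(56, 59) = 1, 56 is invertible modulo 59. Euclid's algorithm: 59 = 1·56 + 3, 56 = 18·3 + 2, 3 = 1·2 + 1; back-substituting gives 1 = 39·56 − 37·59, so 56⁻¹ ≡ 39 (mod 59).
Then y ↦ 39(y − 36) is a two-sided inverse to g, so every y ∈ ℤ/59ℤ has a preimage.
So g is surjective.
Since g is surjective, we find g⁻¹(56): we need 56x ≡ 56 − 36 ≡ 20 (mod 59). Using 56⁻¹ = 39: x ≡ 39·20 = 780 = 13·59 + 13, so x = 13.
Check: g(13) = 56·13 + 36 = 764 = 12·59 + 56 ≡ 56 (mod 59).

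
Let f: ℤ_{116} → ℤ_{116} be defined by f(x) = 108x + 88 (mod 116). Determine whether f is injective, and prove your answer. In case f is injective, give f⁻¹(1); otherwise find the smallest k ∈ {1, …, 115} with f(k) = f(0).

29

We have gcd(108, 116) = 4 > 1. Taking u = 0 and v = 29: f(0) = 88 and f(29) = 108·29 + 88 = 3220 ≡ 88 (mod 116).
So f(0) = f(29) while 0 ≠ 29, therefore f is not injective.
Since f is not injective, we find the least positive k with f(k) = f(0): this means 108k ≡ 0 (mod 116), i.e. 116 ∣ 108k. Since gcd(108, 116) = 4, dividing through by 4 this holds exactly when 29 ∣ 27k, and as gcd(27, 29) = 1, exactly when 29 ∣ k.
The smallest positive such k is 29.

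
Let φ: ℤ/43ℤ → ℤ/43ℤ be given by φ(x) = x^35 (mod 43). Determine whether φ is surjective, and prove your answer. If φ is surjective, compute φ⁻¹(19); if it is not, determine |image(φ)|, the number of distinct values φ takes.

7

φ(1) = 1^35 = 1.
φ(4): Repeated squaring mod 43: 4^1 ≡ 4, 4^2 ≡ 4² = 16, 4^4 ≡ 16² = 256 ≡ 41, 4^8 ≡ 41² = 1681 ≡ 4, 4^16 ≡ 4² = 16, 4^32 ≡ 16² = 256 ≡ 41. Since 35 = 32 + 2 + 1, 4^35 ≡ 41·16·4: 41·16 = 656 ≡ 11, then 11·4 = 44 ≡ 1. So 4^35 ≡ 1 (mod 43).
So φ(1) = φ(4) = 1 while 1 ≠ 4, so φ is not injective.
A non-injective map from the 43-element set ℤ/43ℤ to itself takes at most 42 distinct values, so it cannot be surjective. So φ is not surjective.
Since φ is not surjective, we determine |image(φ)|. Computing x^35 mod 43 for each x (by repeated squaring, reducing mod 43 at every step), the values φ(0), φ(1), …, φ(42) are: 0, 1, 42, 7, 1, 7, 36, 37, 42, 6, 36, 1, 7, 6, 6, 6, 1, 6, 37, 7, 7, 1, 42, 36, 36, 6, 37, 42, 37, 37, 37, 36, 42, 7, 37, 1, 6, 7, 36, 42, 36, 1, 42.
The distinct values are {0, 1, 6, 7, 36, 37, 42}; there are 7 of them.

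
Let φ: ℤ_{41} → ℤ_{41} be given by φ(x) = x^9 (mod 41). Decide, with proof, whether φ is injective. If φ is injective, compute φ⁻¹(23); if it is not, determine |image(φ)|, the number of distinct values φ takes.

Since 41 is prime, the nonzero elements of ℤ_{41} form a cyclic group of order 40.
As gcd(9, 40) = 1, raising to the 9th power is a bijection on this group: if s^9 ≡ t^9 then (st^{−1})^9 = 1, and the only element of order dividing gcd(9, 40) = 1 is 1, so s = t.
With φ(0) = 0 this makes φ injective on all of ℤ_{41}, hence bijective (finite equal-size domain and codomain). In particular φ is injective.
Since φ is injective, we find the preimage of 23. The inverse of x ↦ x^9 on (ℤ_{41})^× is x ↦ x^9, because 9·9 = 81 = 2·40 + 1 ≡ 1 (mod 40) and x^{40} = 1 for x ≠ 0 (Fermat). So φ⁻¹(23) = 23^9 mod 41.
Repeated squaring mod 41: 23^1 ≡ 23, 23^2 ≡ 23² = 529 ≡ 37, 23^4 ≡ 37² = 1369 ≡ 16, 23^8 ≡ 16² = 256 ≡ 10. Since 9 = 8 + 1, 23^9 ≡ 10·23: 10·23 = 230 ≡ 25. So 23^9 ≡ 25 (mod 41).
Hence φ⁻¹(23) = 25.

25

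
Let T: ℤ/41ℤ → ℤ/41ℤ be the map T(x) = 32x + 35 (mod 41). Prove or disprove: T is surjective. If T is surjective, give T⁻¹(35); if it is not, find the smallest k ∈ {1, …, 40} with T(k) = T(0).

By definition, T is surjective if every y in the codomain equals T(x) for some x in the domain.
Since gcd(32, 41) = 1, 32 is invertible modulo 41. Euclid's algorithm: 41 = 1·32 + 9, 32 = 3·9 + 5, 9 = 1·5 + 4, 5 = 1·4 + 1; back-substituting gives 1 = 9·32 − 7·41, so 32⁻¹ ≡ 9 (mod 41).
Then y ↦ 9(y − 35) is a two-sided inverse to T, so every y ∈ ℤ/41ℤ has a preimage.
So T is surjective.
Since T is surjective, we compute T⁻¹(35): solve 32x + 35 ≡ 35 (mod 41), i.e. 32x ≡ 0 (mod 41).
Multiplying by 32⁻¹ = 9 gives x ≡ 9·0 = 0 ≡ 0 (mod 41).
Check: T(0) = 32·0 + 35 = 35 ≡ 35 (mod 41).

0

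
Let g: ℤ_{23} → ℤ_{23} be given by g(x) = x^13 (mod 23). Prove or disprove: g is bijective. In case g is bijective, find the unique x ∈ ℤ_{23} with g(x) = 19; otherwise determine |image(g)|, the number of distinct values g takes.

21

Since 23 is prime, the nonzero elements of ℤ_{23} form a cyclic group of order 22.
As gcd(13, 22) = 1, raising to the 13th power is a bijection on this group: if s^13 ≡ t^13 then (st^{−1})^13 = 1, and the only element of order dividing gcd(13, 22) = 1 is 1, so s = t.
With g(0) = 0 this makes g injective on all of ℤ_{23}, hence bijective (finite equal-size domain and codomain). In particular g is bijective.
Since g is bijective, we find the preimage of 19. The inverse of x ↦ x^13 on (ℤ_{23})^× is x ↦ x^17, because 13·17 = 221 = 10·22 + 1 ≡ 1 (mod 22) and x^{22} = 1 for x ≠ 0 (Fermat). So g⁻¹(19) = 19^17 mod 23.
Repeated squaring mod 23: 19^1 ≡ 19, 19^2 ≡ 19² = 361 ≡ 16, 19^4 ≡ 16² = 256 ≡ 3, 19^8 ≡ 3² = 9, 19^16 ≡ 9² = 81 ≡ 12. Since 17 = 16 + 1, 19^17 ≡ 12·19: 12·19 = 228 ≡ 21. So 19^17 ≡ 21 (mod 23).
Hence g⁻¹(19) = 21.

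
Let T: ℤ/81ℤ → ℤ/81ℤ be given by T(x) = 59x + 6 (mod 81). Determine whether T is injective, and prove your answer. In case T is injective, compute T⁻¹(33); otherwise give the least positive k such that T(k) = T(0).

Recall that T is injective when T(s) = T(t) forces s = t.
Suppose T(s) = T(t) in ℤ/81ℤ. Then 59s + 6 ≡ 59t + 6 (mod 81), so 59(s − t) ≡ 0 (mod 81).
Since gcd(59, 81) = 1, 59 is invertible modulo 81, hence s − t ≡ 0 (mod 81), i.e. s = t.
So T is injective.
We now compute 59⁻¹ mod 81 explicitly. Euclid's algorithm: 81 = 1·59 + 22, 59 = 2·22 + 15, 22 = 1·15 + 7, 15 = 2·7 + 1; back-substituting gives 1 = 11·59 − 8·81, so 59⁻¹ ≡ 11 (mod 81).
Since T is injective, we compute T⁻¹(33): solve 59x + 6 ≡ 33 (mod 81), i.e. 59x ≡ 27 (mod 81).
Multiplying by 59⁻¹ = 11 gives x ≡ 11·27 = 297 = 3·81 + 54 ≡ 54 (mod 81).
Check: T(54) = 59·54 + 6 = 3192 = 39·81 + 33 ≡ 33 (mod 81).

54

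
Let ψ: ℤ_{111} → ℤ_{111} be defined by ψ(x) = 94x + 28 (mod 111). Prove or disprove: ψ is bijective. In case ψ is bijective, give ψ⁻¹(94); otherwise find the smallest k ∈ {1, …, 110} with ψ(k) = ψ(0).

81

Suppose ψ(x_1) = ψ(x_2) in ℤ_{111}. Then 94x_1 + 28 ≡ 94x_2 + 28 (mod 111), so 94(x_1 − x_2) ≡ 0 (mod 111).
Since gcd(94, 111) = 1, 94 is invertible modulo 111, thus x_1 − x_2 ≡ 0 (mod 111), i.e. x_1 = x_2.
We now compute 94⁻¹ mod 111 explicitly. Euclid's algorithm: 111 = 1·94 + 17, 94 = 5·17 + 9, 17 = 1·9 + 8, 9 = 1·8 + 1; back-substituting gives 1 = 13·94 − 11·111, so 94⁻¹ ≡ 13 (mod 111).
For any y ∈ ℤ_{111}, x = 13(y − 28) mod 111 satisfies ψ(x) = 94·13(y − 28) + 28 ≡ y (since 94·13 ≡ 1 mod 111). So every y has a preimage.
Thus ψ is bijective.
Since ψ is bijective, we compute ψ⁻¹(94): solve 94x + 28 ≡ 94 (mod 111), i.e. 94x ≡ 66 (mod 111).
Multiplying by 94⁻¹ = 13 gives x ≡ 13·66 = 858 = 7·111 + 81 ≡ 81 (mod 111).
Check: ψ(81) = 94·81 + 28 = 7642 = 68·111 + 94 ≡ 94 (mod 111).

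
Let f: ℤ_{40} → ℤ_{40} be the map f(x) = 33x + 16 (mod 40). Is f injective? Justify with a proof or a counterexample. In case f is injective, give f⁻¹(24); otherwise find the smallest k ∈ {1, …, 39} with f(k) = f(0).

By definition, injectivity means: for all a, b in the domain, f(a) = f(b) implies a = b.
Suppose f(a) = f(b) in ℤ_{40}. Then 33a + 16 ≡ 33b + 16 (mod 40), thus 33(a − b) ≡ 0 (mod 40).
Since gcd(33, 40) = 1, 33 is invertible modulo 40, thus a − b ≡ 0 (mod 40), i.e. a = b.
Therefore f is injective.
We now compute 33⁻¹ mod 40 explicitly. Euclid's algorithm: 40 = 1·33 + 7, 33 = 4·7 + 5, 7 = 1·5 + 2, 5 = 2·2 + 1; back-substituting gives 1 = 17·33 − 14·40, so 33⁻¹ ≡ 17 (mod 40).
Since f is injective, we compute f⁻¹(24): solve 33x + 16 ≡ 24 (mod 40), i.e. 33x ≡ 8 (mod 40).
Multiplying by 33⁻¹ = 17 gives x ≡ 17·8 = 136 = 3·40 + 16 ≡ 16 (mod 40).
Check: f(16) = 33·16 + 16 = 544 = 13·40 + 24 ≡ 24 (mod 40).

16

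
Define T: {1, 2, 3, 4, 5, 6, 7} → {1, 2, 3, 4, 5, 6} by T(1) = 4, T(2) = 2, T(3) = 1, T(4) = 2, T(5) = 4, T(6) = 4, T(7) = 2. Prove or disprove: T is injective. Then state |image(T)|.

3

T(2) = 2 = T(4) with 2 ≠ 4, so T is not injective.
The image of T is {1, 2, 4}, which has 3 elements.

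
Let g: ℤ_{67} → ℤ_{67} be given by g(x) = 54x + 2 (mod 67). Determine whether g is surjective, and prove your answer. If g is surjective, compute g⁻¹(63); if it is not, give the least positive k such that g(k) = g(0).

Since gcd(54, 67) = 1, 54 is invertible modulo 67. Euclid's algorithm: 67 = 1·54 + 13, 54 = 4·13 + 2, 13 = 6·2 + 1; back-substituting gives 1 = 36·54 − 29·67, so 54⁻¹ ≡ 36 (mod 67).
For any y ∈ ℤ_{67}, x = 36(y − 2) mod 67 satisfies g(x) = 54·36(y − 2) + 2 ≡ y (since 54·36 ≡ 1 mod 67). So every y has a preimage.
So g is surjective.
Since g is surjective, we compute g⁻¹(63): solve 54x + 2 ≡ 63 (mod 67), i.e. 54x ≡ 61 (mod 67).
Multiplying by 54⁻¹ = 36 gives x ≡ 36·61 = 2196 = 32·67 + 52 ≡ 52 (mod 67).
Check: g(52) = 54·52 + 2 = 2810 = 41·67 + 63 ≡ 63 (mod 67).

52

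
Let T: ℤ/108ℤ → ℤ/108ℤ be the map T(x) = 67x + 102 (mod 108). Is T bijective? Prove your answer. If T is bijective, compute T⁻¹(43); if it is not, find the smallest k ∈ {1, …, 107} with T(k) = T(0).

91

If T(u) = T(v), then 67u ≡ 67v (mod 108). Because gcd(67, 108) = 1, we may cancel 67 to get u ≡ v (mod 108).
We now compute 67⁻¹ mod 108 explicitly. Euclid's algorithm: 108 = 1·67 + 41, 67 = 1·41 + 26, 41 = 1·26 + 15, 26 = 1·15 + 11, 15 = 1·11 + 4, 11 = 2·4 + 3, 4 = 1·3 + 1; back-substituting gives 1 = 79·67 − 49·108, so 67⁻¹ ≡ 79 (mod 108).
Then y ↦ 79(y − 102) is a two-sided inverse to T, so every y ∈ ℤ/108ℤ has a preimage.
So T is bijective.
Since T is bijective, we find T⁻¹(43): we need 67x ≡ 43 − 102 ≡ 49 (mod 108). Using 67⁻¹ = 79: x ≡ 79·49 = 3871 = 35·108 + 91, so x = 91.
Check: T(91) = 67·91 + 102 = 6199 = 57·108 + 43 ≡ 43 (mod 108).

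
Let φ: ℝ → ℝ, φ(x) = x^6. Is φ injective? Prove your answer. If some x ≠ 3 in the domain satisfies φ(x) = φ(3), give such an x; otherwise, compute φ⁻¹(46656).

-3

φ(3) = 729 = (−3)^6 = φ(−3) (since 6 is even), with 3 ≠ −3. So φ is not injective.
For the follow-up, such an x exists: taking x = −3 ∈ ℝ gives φ(−3) = 729 = φ(3) with −3 ≠ 3.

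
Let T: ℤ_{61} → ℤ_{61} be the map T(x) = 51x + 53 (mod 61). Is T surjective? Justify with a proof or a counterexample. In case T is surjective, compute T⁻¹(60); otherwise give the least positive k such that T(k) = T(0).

Since gcd(51, 61) = 1, 51 is invertible modulo 61. Euclid's algorithm: 61 = 1·51 + 10, 51 = 5·10 + 1; back-substituting gives 1 = 6·51 − 5·61, so 51⁻¹ ≡ 6 (mod 61).
Then y ↦ 6(y − 53) is a two-sided inverse to T, so every y ∈ ℤ_{61} has a preimage.
Hence T is surjective.
Since T is surjective, we compute T⁻¹(60): solve 51x + 53 ≡ 60 (mod 61), i.e. 51x ≡ 7 (mod 61).
Multiplying by 51⁻¹ = 6 gives x ≡ 6·7 = 42 ≡ 42 (mod 61).
Check: T(42) = 51·42 + 53 = 2195 = 35·61 + 60 ≡ 60 (mod 61).

42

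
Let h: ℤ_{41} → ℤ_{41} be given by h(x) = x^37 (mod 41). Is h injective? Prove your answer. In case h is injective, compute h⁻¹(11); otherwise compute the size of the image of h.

Since 41 is prime, the nonzero elements of ℤ_{41} form a cyclic group of order 40.
As gcd(37, 40) = 1, raising to the 37th power is a bijection on this group: if s^37 ≡ t^37 then (st^{−1})^37 = 1, and the only element of order dividing gcd(37, 40) = 1 is 1, so s = t.
With h(0) = 0 this makes h injective on all of ℤ_{41}, hence bijective (finite equal-size domain and codomain). In particular h is injective.
Since h is injective, we find the preimage of 11. The inverse of x ↦ x^37 on (ℤ_{41})^× is x ↦ x^13, because 37·13 = 481 = 12·40 + 1 ≡ 1 (mod 40) and x^{40} = 1 for x ≠ 0 (Fermat). So h⁻¹(11) = 11^13 mod 41.
Repeated squaring mod 41: 11^1 ≡ 11, 11^2 ≡ 11² = 121 ≡ 39, 11^4 ≡ 39² = 1521 ≡ 4, 11^8 ≡ 4² = 16. Since 13 = 8 + 4 + 1, 11^13 ≡ 16·4·11: 16·4 = 64 ≡ 23, then 23·11 = 253 ≡ 7. So 11^13 ≡ 7 (mod 41).
Hence h⁻¹(11) = 7.

7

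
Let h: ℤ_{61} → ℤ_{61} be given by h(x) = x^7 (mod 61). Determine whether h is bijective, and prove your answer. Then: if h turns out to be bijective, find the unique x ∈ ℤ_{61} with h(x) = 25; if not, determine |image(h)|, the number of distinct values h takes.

57

Since 61 is prime, the nonzero elements of ℤ_{61} form a cyclic group of order 60.
As gcd(7, 60) = 1, raising to the 7th power is a bijection on this group: if x_1^7 ≡ x_2^7 then (x_1x_2^{−1})^7 = 1, and the only element of order dividing gcd(7, 60) = 1 is 1, so x_1 = x_2.
With h(0) = 0 this makes h injective on all of ℤ_{61}, hence bijective (finite equal-size domain and codomain). In particular h is bijective.
Since h is bijective, we find the preimage of 25. The inverse of x ↦ x^7 on (ℤ_{61})^× is x ↦ x^43, because 7·43 = 301 = 5·60 + 1 ≡ 1 (mod 60) and x^{60} = 1 for x ≠ 0 (Fermat). So h⁻¹(25) = 25^43 mod 61.
Repeated squaring mod 61: 25^1 ≡ 25, 25^2 ≡ 25² = 625 ≡ 15, 25^4 ≡ 15² = 225 ≡ 42, 25^8 ≡ 42² = 1764 ≡ 56, 25^16 ≡ 56² = 3136 ≡ 25, 25^32 ≡ 25² = 625 ≡ 15. Since 43 = 32 + 8 + 2 + 1, 25^43 ≡ 15·56·15·25: 15·56 = 840 ≡ 47, then 47·15 = 705 ≡ 34, then 34·25 = 850 ≡ 57. So 25^43 ≡ 57 (mod 61).
Hence h⁻¹(25) = 57.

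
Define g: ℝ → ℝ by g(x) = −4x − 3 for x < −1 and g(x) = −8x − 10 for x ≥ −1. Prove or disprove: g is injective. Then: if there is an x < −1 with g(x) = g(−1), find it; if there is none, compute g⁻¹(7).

Both pieces are strictly decreasing (slopes −4 and −8), so each is injective on its own interval.
The left piece maps (−∞, −1) onto (1, ∞); the right piece maps [−1, ∞) onto (−∞, −2].
These images are disjoint, so no value is attained by both pieces. So g is injective.
Because the two images are disjoint, no x < −1 has g(x) = g(−1), so we compute g⁻¹(7): 7 lies in (1, ∞), so solve −4x − 3 = 7: x = (7 + 3)/(−4) = −5/2.

-5/2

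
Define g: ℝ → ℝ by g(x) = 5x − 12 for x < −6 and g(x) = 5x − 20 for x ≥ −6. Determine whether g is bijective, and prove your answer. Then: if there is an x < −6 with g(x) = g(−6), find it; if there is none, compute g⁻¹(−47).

Both pieces are strictly increasing (slopes 5 and 5), so each is injective on its own interval.
The left piece maps (−∞, −6) onto (−∞, −42); the right piece maps [−6, ∞) onto [−50, ∞).
These images overlap. In particular g(−6) = −50 (right piece), and solving 5x − 12 = −50 on the left piece gives x = −38/5 < −6.
So g(−38/5) = g(−6) with −38/5 ≠ −6, and g is not injective, hence not bijective. This x = −38/5 is the requested value below −6.

-38/5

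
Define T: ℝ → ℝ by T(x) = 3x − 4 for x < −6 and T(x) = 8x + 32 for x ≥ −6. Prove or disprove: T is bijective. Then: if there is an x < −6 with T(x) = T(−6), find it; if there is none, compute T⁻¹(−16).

Both pieces are strictly increasing (slopes 3 and 8), so each is injective on its own interval.
The left piece maps (−∞, −6) onto (−∞, −22); the right piece maps [−6, ∞) onto [−16, ∞).
The images leave a gap (−22 has no preimage), so T is not surjective, hence not bijective.
Because the two images are disjoint, no x < −6 has T(x) = T(−6), so we compute T⁻¹(−16): −16 lies in [−16, ∞), so solve 8x + 32 = −16: x = (−16 − 32)/8 = −6.

-6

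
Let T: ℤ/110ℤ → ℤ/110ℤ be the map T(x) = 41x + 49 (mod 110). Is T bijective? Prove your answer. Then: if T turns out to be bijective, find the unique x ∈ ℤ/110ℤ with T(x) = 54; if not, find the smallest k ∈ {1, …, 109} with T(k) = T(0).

Suppose T(u) = T(v) in ℤ/110ℤ. Then 41u + 49 ≡ 41v + 49 (mod 110), therefore 41(u − v) ≡ 0 (mod 110).
Since gcd(41, 110) = 1, 41 is invertible modulo 110, therefore u − v ≡ 0 (mod 110), i.e. u = v.
We now compute 41⁻¹ mod 110 explicitly. Euclid's algorithm: 110 = 2·41 + 28, 41 = 1·28 + 13, 28 = 2·13 + 2, 13 = 6·2 + 1; back-substituting gives 1 = 51·41 − 19·110, so 41⁻¹ ≡ 51 (mod 110).
For any y ∈ ℤ/110ℤ, x = 51(y − 49) mod 110 satisfies T(x) = 41·51(y − 49) + 49 ≡ y (since 41·51 ≡ 1 mod 110). So every y has a preimage.
Therefore T is bijective.
Since T is bijective, we find T⁻¹(54): we need 41x ≡ 54 − 49 ≡ 5 (mod 110). Using 41⁻¹ = 51: x ≡ 51·5 = 255 = 2·110 + 35, so x = 35.
Check: T(35) = 41·35 + 49 = 1484 = 13·110 + 54 ≡ 54 (mod 110).

35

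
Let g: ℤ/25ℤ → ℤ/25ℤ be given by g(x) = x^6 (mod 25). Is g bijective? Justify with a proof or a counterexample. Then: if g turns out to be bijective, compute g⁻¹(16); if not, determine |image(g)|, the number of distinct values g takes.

11

g(0) = 0^6 = 0.
g(5): Repeated squaring mod 25: 5^1 ≡ 5, 5^2 ≡ 5² = 25 ≡ 0, 5^4 ≡ 0² = 0. Since 6 = 4 + 2, 5^6 ≡ 0·0: 0·0 = 0. So 5^6 ≡ 0 (mod 25).
So g(0) = g(5) = 0 while 0 ≠ 5, thus g is not injective, hence not bijective.
Since g is not bijective, we determine |image(g)|. Computing x^6 mod 25 for each x (by repeated squaring, reducing mod 25 at every step), the values g(0), g(1), …, g(24) are: 0, 1, 14, 4, 21, 0, 6, 24, 19, 16, 0, 11, 9, 9, 11, 0, 16, 19, 24, 6, 0, 21, 4, 14, 1.
The distinct values are {0, 1, 4, 6, 9, 11, 14, 16, 19, 21, 24}; there are 11 of them.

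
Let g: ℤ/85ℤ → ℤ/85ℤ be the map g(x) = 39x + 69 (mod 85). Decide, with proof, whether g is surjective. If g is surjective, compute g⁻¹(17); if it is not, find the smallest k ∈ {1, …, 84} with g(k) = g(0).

Since gcd(39, 85) = 1, 39 is invertible modulo 85. Euclid's algorithm: 85 = 2·39 + 7, 39 = 5·7 + 4, 7 = 1·4 + 3, 4 = 1·3 + 1; back-substituting gives 1 = 24·39 − 11·85, so 39⁻¹ ≡ 24 (mod 85).
Then y ↦ 24(y − 69) is a two-sided inverse to g, so every y ∈ ℤ/85ℤ has a preimage.
So g is surjective.
Since g is surjective, we compute g⁻¹(17): solve 39x + 69 ≡ 17 (mod 85), i.e. 39x ≡ 33 (mod 85).
Multiplying by 39⁻¹ = 24 gives x ≡ 24·33 = 792 = 9·85 + 27 ≡ 27 (mod 85).
Check: g(27) = 39·27 + 69 = 1122 = 13·85 + 17 ≡ 17 (mod 85).

27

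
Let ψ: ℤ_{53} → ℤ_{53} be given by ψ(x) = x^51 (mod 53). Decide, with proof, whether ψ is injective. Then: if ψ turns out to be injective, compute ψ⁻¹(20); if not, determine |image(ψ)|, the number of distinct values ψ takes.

Since 53 is prime, the nonzero elements of ℤ_{53} form a cyclic group of order 52.
As gcd(51, 52) = 1, raising to the 51st power is a bijection on this group: if u^51 ≡ v^51 then (uv^{−1})^51 = 1, and the only element of order dividing gcd(51, 52) = 1 is 1, so u = v.
With ψ(0) = 0 this makes ψ injective on all of ℤ_{53}, hence bijective (finite equal-size domain and codomain). In particular ψ is injective.
Since ψ is injective, we find the preimage of 20. The inverse of x ↦ x^51 on (ℤ_{53})^× is x ↦ x^51, because 51·51 = 2601 = 50·52 + 1 ≡ 1 (mod 52) and x^{52} = 1 for x ≠ 0 (Fermat). So ψ⁻¹(20) = 20^51 mod 53.
Repeated squaring mod 53: 20^1 ≡ 20, 20^2 ≡ 20² = 400 ≡ 29, 20^4 ≡ 29² = 841 ≡ 46, 20^8 ≡ 46² = 2116 ≡ 49, 20^16 ≡ 49² = 2401 ≡ 16, 20^32 ≡ 16² = 256 ≡ 44. Since 51 = 32 + 16 + 2 + 1, 20^51 ≡ 44·16·29·20: 44·16 = 704 ≡ 15, then 15·29 = 435 ≡ 11, then 11·20 = 220 ≡ 8. So 20^51 ≡ 8 (mod 53).
Hence ψ⁻¹(20) = 8.

8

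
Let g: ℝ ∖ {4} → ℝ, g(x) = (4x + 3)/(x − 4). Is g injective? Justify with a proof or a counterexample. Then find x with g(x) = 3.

Suppose g(s) = g(t). Cross-multiplying: (4s + 3)(t − 4) = (4t + 3)(s − 4).
Expanding both sides and cancelling the symmetric terms leaves −19·(s − t) = 0. Since −19 ≠ 0, s = t. Therefore g is injective.
Solving g(x) = 3: cross-multiplying gives 4x + 3 = 3(x − 4), which rearranges to 1x = −15, so x = −15.

-15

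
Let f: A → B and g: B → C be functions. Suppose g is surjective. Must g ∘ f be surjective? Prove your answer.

not surjective

No. Take A = {0}, B = C = {0, 1, 2, 3, 4}, f(0) = 0, and g = identity (surjective).
Then (g ∘ f)(0) = 0, and 4 ∈ C has no preimage under g ∘ f, so g ∘ f is not surjective.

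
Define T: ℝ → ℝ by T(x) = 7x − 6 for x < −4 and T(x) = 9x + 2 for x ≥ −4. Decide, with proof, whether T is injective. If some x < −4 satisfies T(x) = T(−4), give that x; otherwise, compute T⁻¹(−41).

-5

Both pieces are strictly increasing (slopes 7 and 9), so each is injective on its own interval.
The left piece maps (−∞, −4) onto (−∞, −34); the right piece maps [−4, ∞) onto [−34, ∞).
These images are disjoint, so no value is attained by both pieces. Hence T is injective.
Because the two images are disjoint, no x < −4 has T(x) = T(−4), so we compute T⁻¹(−41): −41 lies in (−∞, −34), so solve 7x − 6 = −41: x = (−41 + 6)/7 = −5.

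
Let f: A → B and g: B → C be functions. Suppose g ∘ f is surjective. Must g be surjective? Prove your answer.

Let c ∈ C. Since g ∘ f is surjective, some a ∈ A has g(f(a)) = c. Then b = f(a) ∈ B satisfies g(b) = c. So g is surjective.

surjective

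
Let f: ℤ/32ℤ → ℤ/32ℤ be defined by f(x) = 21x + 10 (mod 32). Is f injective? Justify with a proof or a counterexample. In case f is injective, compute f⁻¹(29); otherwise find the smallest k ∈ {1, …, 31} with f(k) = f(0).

7

If f(s) = f(t), then 21s ≡ 21t (mod 32). Because gcd(21, 32) = 1, we may cancel 21 to get s ≡ t (mod 32).
Thus f is injective.
We now compute 21⁻¹ mod 32 explicitly. Euclid's algorithm: 32 = 1·21 + 11, 21 = 1·11 + 10, 11 = 1·10 + 1; back-substituting gives 1 = 29·21 − 19·32, so 21⁻¹ ≡ 29 (mod 32).
Since f is injective, we compute f⁻¹(29): solve 21x + 10 ≡ 29 (mod 32), i.e. 21x ≡ 19 (mod 32).
Multiplying by 21⁻¹ = 29 gives x ≡ 29·19 = 551 = 17·32 + 7 ≡ 7 (mod 32).
Check: f(7) = 21·7 + 10 = 157 = 4·32 + 29 ≡ 29 (mod 32).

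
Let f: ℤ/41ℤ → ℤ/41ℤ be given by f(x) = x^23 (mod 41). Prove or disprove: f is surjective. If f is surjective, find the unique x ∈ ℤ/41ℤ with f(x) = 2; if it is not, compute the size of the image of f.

Since 41 is prime, the nonzero elements of ℤ/41ℤ form a cyclic group of order 40.
As gcd(23, 40) = 1, raising to the 23rd power is a bijection on this group: if x_1^23 ≡ x_2^23 then (x_1x_2^{−1})^23 = 1, and the only element of order dividing gcd(23, 40) = 1 is 1, so x_1 = x_2.
With f(0) = 0 this makes f injective on all of ℤ/41ℤ, hence bijective (finite equal-size domain and codomain). In particular f is surjective.
Since f is surjective, we find the preimage of 2. The inverse of x ↦ x^23 on (ℤ/41ℤ)^× is x ↦ x^7, because 23·7 = 161 = 4·40 + 1 ≡ 1 (mod 40) and x^{40} = 1 for x ≠ 0 (Fermat). So f⁻¹(2) = 2^7 mod 41.
Repeated squaring mod 41: 2^1 ≡ 2, 2^2 ≡ 2² = 4, 2^4 ≡ 4² = 16. Since 7 = 4 + 2 + 1, 2^7 ≡ 16·4·2: 16·4 = 64 ≡ 23, then 23·2 = 46 ≡ 5. So 2^7 ≡ 5 (mod 41).
Hence f⁻¹(2) = 5.

5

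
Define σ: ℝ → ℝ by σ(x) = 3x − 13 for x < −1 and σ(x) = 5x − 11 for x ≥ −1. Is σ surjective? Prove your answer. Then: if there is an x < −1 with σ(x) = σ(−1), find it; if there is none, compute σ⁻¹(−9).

Both pieces are strictly increasing (slopes 3 and 5), so each is injective on its own interval.
The left piece maps (−∞, −1) onto (−∞, −16); the right piece maps [−1, ∞) onto [−16, ∞).
These images together cover ℝ, so σ is surjective.
Because the two images are disjoint, no x < −1 has σ(x) = σ(−1), so we compute σ⁻¹(−9): −9 lies in [−16, ∞), so solve 5x − 11 = −9: x = (−9 + 11)/5 = 2/5.

2/5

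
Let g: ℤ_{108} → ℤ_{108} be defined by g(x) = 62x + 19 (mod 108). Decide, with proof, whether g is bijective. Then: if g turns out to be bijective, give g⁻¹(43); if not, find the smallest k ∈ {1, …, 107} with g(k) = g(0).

Recall: injectivity means: for all s, t in the domain, g(s) = g(t) implies s = t.
We have gcd(62, 108) = 2 > 1. Taking s = 0 and t = 54: g(0) = 19 and g(54) = 62·54 + 19 = 3367 ≡ 19 (mod 108).
So g(0) = g(54) while 0 ≠ 54, hence g is not injective, hence not bijective.
Since g is not bijective, we find the least positive k with g(k) = g(0): this means 62k ≡ 0 (mod 108), i.e. 108 ∣ 62k. Since gcd(62, 108) = 2, dividing through by 2 this holds exactly when 54 ∣ 31k, and as gcd(31, 54) = 1, exactly when 54 ∣ k.
The smallest positive such k is 54.

54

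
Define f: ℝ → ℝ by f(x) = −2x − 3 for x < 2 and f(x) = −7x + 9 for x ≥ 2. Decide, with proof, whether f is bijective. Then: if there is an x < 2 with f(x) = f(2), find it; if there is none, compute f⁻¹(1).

1

Both pieces are strictly decreasing (slopes −2 and −7), so each is injective on its own interval.
The left piece maps (−∞, 2) onto (−7, ∞); the right piece maps [2, ∞) onto (−∞, −5].
These images overlap. In particular f(2) = −5 (right piece), and solving −2x − 3 = −5 on the left piece gives x = 1 < 2.
So f(1) = f(2) with 1 ≠ 2, and f is not injective, hence not bijective. This x = 1 is the requested value below 2.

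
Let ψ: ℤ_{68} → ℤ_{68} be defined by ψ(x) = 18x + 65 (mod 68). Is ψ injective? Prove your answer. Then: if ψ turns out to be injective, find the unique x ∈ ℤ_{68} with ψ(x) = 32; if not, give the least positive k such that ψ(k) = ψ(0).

34

We have gcd(18, 68) = 2 > 1. Taking u = 0 and v = 34: ψ(0) = 65 and ψ(34) = 18·34 + 65 = 677 ≡ 65 (mod 68).
So ψ(0) = ψ(34) while 0 ≠ 34, therefore ψ is not injective.
Since ψ is not injective, we find the least positive k with ψ(k) = ψ(0): this means 18k ≡ 0 (mod 68), i.e. 68 ∣ 18k. Since gcd(18, 68) = 2, dividing through by 2 this holds exactly when 34 ∣ 9k, and as gcd(9, 34) = 1, exactly when 34 ∣ k.
The smallest positive such k is 34.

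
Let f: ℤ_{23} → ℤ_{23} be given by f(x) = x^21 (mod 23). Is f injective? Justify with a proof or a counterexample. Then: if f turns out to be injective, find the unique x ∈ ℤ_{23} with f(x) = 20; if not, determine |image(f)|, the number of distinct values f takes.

Since 23 is prime, the nonzero elements of ℤ_{23} form a cyclic group of order 22.
As gcd(21, 22) = 1, raising to the 21st power is a bijection on this group: if s^21 ≡ t^21 then (st^{−1})^21 = 1, and the only element of order dividing gcd(21, 22) = 1 is 1, so s = t.
With f(0) = 0 this makes f injective on all of ℤ_{23}, hence bijective (finite equal-size domain and codomain). In particular f is injective.
Since f is injective, we find the preimage of 20. The inverse of x ↦ x^21 on (ℤ_{23})^× is x ↦ x^21, because 21·21 = 441 = 20·22 + 1 ≡ 1 (mod 22) and x^{22} = 1 for x ≠ 0 (Fermat). So f⁻¹(20) = 20^21 mod 23.
Repeated squaring mod 23: 20^1 ≡ 20, 20^2 ≡ 20² = 400 ≡ 9, 20^4 ≡ 9² = 81 ≡ 12, 20^8 ≡ 12² = 144 ≡ 6, 20^16 ≡ 6² = 36 ≡ 13. Since 21 = 16 + 4 + 1, 20^21 ≡ 13·12·20: 13·12 = 156 ≡ 18, then 18·20 = 360 ≡ 15. So 20^21 ≡ 15 (mod 23).
Hence f⁻¹(20) = 15.

15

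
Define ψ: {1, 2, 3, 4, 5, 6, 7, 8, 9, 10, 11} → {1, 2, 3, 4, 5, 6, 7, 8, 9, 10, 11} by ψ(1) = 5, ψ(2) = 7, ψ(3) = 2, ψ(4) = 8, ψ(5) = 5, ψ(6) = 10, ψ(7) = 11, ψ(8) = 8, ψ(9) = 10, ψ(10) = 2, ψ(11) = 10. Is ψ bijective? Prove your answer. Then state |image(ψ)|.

ψ(1) = 5 = ψ(5) with 1 ≠ 5, so ψ is not injective, hence not bijective.
The image of ψ is {2, 5, 7, 8, 10, 11}, which has 6 elements.

6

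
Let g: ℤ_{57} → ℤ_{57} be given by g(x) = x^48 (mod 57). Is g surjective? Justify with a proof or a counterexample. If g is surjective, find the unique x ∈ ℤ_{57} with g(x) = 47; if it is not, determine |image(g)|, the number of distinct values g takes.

g(2): Repeated squaring mod 57: 2^1 ≡ 2, 2^2 ≡ 2² = 4, 2^4 ≡ 4² = 16, 2^8 ≡ 16² = 256 ≡ 28, 2^16 ≡ 28² = 784 ≡ 43, 2^32 ≡ 43² = 1849 ≡ 25. Since 48 = 32 + 16, 2^48 ≡ 25·43: 25·43 = 1075 ≡ 49. So 2^48 ≡ 49 (mod 57).
g(5): Repeated squaring mod 57: 5^1 ≡ 5, 5^2 ≡ 5² = 25, 5^4 ≡ 25² = 625 ≡ 55, 5^8 ≡ 55² = 3025 ≡ 4, 5^16 ≡ 4² = 16, 5^32 ≡ 16² = 256 ≡ 28. Since 48 = 32 + 16, 5^48 ≡ 28·16: 28·16 = 448 ≡ 49. So 5^48 ≡ 49 (mod 57).
So g(2) = g(5) = 49 while 2 ≠ 5, thus g is not injective.
A non-injective map from the 57-element set ℤ_{57} to itself takes at most 56 distinct values, so it cannot be surjective. So g is not surjective.
Since g is not surjective, we determine |image(g)|. Computing x^48 mod 57 for each x (by repeated squaring, reducing mod 57 at every step), the values g(0), g(1), …, g(56) are: 0, 1, 49, 30, 7, 49, 45, 1, 1, 45, 7, 1, 39, 7, 49, 45, 49, 49, 39, 19, 1, 30, 49, 7, 30, 7, 1, 39, 7, 7, 39, 1, 7, 30, 7, 49, 30, 1, 19, 39, 49, 49, 45, 49, 7, 39, 1, 7, 45, 1, 1, 45, 49, 7, 30, 49, 1.
The distinct values are {0, 1, 7, 19, 30, 39, 45, 49}; there are 8 of them.

8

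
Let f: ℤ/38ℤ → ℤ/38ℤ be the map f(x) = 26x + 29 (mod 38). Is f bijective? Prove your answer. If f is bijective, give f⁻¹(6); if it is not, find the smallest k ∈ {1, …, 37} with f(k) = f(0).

Recall: injectivity means: for all x_1, x_2 in the domain, f(x_1) = f(x_2) implies x_1 = x_2.
We have gcd(26, 38) = 2 > 1. Taking x_1 = 0 and x_2 = 19: f(0) = 29 and f(19) = 26·19 + 29 = 523 ≡ 29 (mod 38).
So f(0) = f(19) while 0 ≠ 19, therefore f is not injective, hence not bijective.
Since f is not bijective, we find the least positive k with f(k) = f(0): this means 26k ≡ 0 (mod 38), i.e. 38 ∣ 26k. Since gcd(26, 38) = 2, dividing through by 2 this holds exactly when 19 ∣ 13k, and as gcd(13, 19) = 1, exactly when 19 ∣ k.
The smallest positive such k is 19.

19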